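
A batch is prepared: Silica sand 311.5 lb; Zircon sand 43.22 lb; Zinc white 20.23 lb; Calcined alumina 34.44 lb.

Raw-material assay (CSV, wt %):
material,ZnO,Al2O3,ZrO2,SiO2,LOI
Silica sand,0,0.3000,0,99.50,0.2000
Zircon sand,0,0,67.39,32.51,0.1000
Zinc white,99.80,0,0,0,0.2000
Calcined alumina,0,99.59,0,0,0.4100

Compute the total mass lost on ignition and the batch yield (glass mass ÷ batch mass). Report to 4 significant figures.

LOI loss = 0.8479 lb; glass = 408.5 lb; yield = 99.79%

Rounding to 4 significant digits extends to every mid-chain value as displayed — every computation keeps exact precision through the solve; a single rounding yields each reported figure. All derived quantities are re-derived in exact precision (ignition loss, the totals, the yield, the four compositions, glass mass) using the weight values at 408.5 lb of glass exactly as printed in question or answer.
LOI of each material in turn:
  Silica sand: 311.5 × 0.002000 = 0.6230 lb
  Zircon sand: 43.22 × 0.001000 = 0.04322 lb
  Zinc white: 20.23 × 0.002000 = 0.04046 lb
  Calcined alumina: 34.44 × 0.004100 = 0.1412 lb
Total LOI = 0.8479 lb
Glass = batch − LOI = 409.4 − 0.8479 = 408.5 lb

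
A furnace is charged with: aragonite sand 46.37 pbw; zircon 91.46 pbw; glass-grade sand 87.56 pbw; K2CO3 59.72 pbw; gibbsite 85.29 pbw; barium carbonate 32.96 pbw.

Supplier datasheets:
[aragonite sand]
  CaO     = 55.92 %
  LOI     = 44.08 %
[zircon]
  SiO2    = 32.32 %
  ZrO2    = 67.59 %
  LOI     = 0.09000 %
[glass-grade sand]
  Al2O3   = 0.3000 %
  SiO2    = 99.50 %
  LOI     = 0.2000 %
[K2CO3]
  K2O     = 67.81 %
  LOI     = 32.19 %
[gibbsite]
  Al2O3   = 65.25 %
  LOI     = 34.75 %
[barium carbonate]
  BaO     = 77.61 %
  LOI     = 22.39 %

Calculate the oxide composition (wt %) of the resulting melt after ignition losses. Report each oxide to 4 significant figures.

Glass mass = 326.4 pbw (batch 403.4 − LOI 76.94).
Composition: BaO 7.837%, Al2O3 17.13%, SiO2 35.75%, ZrO2 18.94%, K2O 12.41%, CaO 7.944%

Every computation runs at full precision throughout. The intermediate values are printed rounded off to 4 significant digits alongside each step. Each reported value receives exactly one rounding — all derived quantities are carried starting from the weights for 326.4 pbw of glass in full float precision (glass mass, six oxide percentages, the totals, yield, LOI) as set out in the problem or answer text.
Per-oxide mass from batch:
  BaO: 32.96·0.7761 = 25.58 pbw
  Al2O3: 87.56·0.003000 + 85.29·0.6525 = 55.91 pbw
  SiO2: 91.46·0.3232 + 87.56·0.9950 = 116.7 pbw
  ZrO2: 91.46·0.6759 = 61.82 pbw
  K2O: 59.72·0.6781 = 40.50 pbw
  CaO: 46.37·0.5592 = 25.93 pbw
LOI: 46.37·0.4408 + 91.46·9.000e-04 + 87.56·0.002000 + 59.72·0.3219 + 85.29·0.3475 + 32.96·0.2239 = 76.94 pbw
batch − LOI leaves glass = 403.4 − 76.94 = 326.4 pbw (consistent with Σ oxide mass)
each wt % is 100 × oxide ÷ glass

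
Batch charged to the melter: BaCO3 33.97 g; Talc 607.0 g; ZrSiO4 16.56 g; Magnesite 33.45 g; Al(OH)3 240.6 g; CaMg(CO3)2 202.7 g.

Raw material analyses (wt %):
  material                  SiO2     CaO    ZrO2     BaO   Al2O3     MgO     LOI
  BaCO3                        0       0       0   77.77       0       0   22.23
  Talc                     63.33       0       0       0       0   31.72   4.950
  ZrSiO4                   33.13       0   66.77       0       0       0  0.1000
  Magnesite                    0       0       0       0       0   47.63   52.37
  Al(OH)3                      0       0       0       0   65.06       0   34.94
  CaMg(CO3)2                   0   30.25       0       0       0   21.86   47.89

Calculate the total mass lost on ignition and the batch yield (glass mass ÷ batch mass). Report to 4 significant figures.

The working math maintains exact precision at all times. Rounding to four significant figures applies to every in-between result as printed. Every reported number includes exactly one rounding. Derived quantities, including LOI, six oxide percentages, net glass mass, totals, the yield, are recomputed from the batch weights for 898.0 g of glass at full float precision precisely as stated by the problem or answer text.
Per-material ignition loss:
  BaCO3: 33.97 × 0.2223 = 7.552 g
  Talc: 607.0 × 0.04950 = 30.05 g
  ZrSiO4: 16.56 × 0.001000 = 0.01656 g
  Magnesite: 33.45 × 0.5237 = 17.52 g
  Al(OH)3: 240.6 × 0.3494 = 84.07 g
  CaMg(CO3)2: 202.7 × 0.4789 = 97.07 g
Total LOI = 236.3 g
Glass = batch − LOI = 1134 − 236.3 = 898.0 g

LOI loss = 236.3 g; glass = 898.0 g; yield = 79.17%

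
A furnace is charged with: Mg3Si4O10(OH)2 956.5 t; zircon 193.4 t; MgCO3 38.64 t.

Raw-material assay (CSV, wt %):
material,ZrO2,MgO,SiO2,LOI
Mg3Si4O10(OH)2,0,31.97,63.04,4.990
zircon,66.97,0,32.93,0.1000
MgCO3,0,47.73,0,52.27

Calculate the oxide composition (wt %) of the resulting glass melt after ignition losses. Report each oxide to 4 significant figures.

Glass mass = 1120 t (batch 1189 − LOI 68.12).
Composition: ZrO2 11.56%, MgO 28.94%, SiO2 59.50%

In-progress results are printed, rounded to four significant figures, within the worked lines — the working math holds full precision in every operation — each reported result includes exactly one rounding. Derived quantities are rebuilt from the weighed amounts at 1120 t of glass in exact precision (the totals, LOI, glass mass, three oxide percentages, yield) as written in question or answer.
Per-oxide mass from batch:
  ZrO2: 193.4·0.6697 = 129.5 t
  MgO: 956.5·0.3197 + 38.64·0.4773 = 324.2 t
  SiO2: 956.5·0.6304 + 193.4·0.3293 = 666.7 t
LOI: 956.5·0.04990 + 193.4·0.001000 + 38.64·0.5227 = 68.12 t
batch − LOI leaves glass = 1189 − 68.12 = 1120 t (consistent with Σ oxide mass)
wt %: oxide over glass, times 100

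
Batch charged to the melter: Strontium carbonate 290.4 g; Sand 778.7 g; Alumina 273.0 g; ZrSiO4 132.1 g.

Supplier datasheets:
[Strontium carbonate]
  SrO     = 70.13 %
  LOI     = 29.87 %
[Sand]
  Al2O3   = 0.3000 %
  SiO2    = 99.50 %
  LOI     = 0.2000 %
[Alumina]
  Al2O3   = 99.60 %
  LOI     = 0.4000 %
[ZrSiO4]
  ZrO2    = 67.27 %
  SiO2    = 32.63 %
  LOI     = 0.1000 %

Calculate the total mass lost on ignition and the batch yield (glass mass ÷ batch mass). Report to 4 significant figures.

Working values are printed rounded to four significant figures between the steps. Exact precision is maintained through every step. Each reported figure receives exactly one rounding. All derived quantities (the totals, glass mass, LOI, the yield, the four compositions) are carried in full float precision from the batch weights at 1385 g of glass, exactly as printed in problem or answer.
Per-material ignition loss:
  Strontium carbonate: 290.4 × 0.2987 = 86.74 g
  Sand: 778.7 × 0.002000 = 1.557 g
  Alumina: 273.0 × 0.004000 = 1.092 g
  ZrSiO4: 132.1 × 0.001000 = 0.1321 g
Total LOI = 89.52 g
Glass = batch − LOI = 1474 − 89.52 = 1385 g

LOI loss = 89.52 g; glass = 1385 g; yield = 93.93%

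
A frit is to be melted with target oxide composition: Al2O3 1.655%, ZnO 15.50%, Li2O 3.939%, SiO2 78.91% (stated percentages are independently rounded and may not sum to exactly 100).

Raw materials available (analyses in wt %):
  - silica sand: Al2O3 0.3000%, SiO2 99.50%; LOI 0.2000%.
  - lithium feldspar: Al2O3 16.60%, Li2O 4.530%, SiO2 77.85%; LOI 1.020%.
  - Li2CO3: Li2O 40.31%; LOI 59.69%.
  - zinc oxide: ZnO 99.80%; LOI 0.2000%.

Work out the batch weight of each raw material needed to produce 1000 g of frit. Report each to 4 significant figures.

Batch per 1000 g frit:
  silica sand: 725.3 g
  lithium feldspar: 86.59 g
  Li2CO3: 87.99 g
  zinc oxide: 155.3 g
Total batch = 1055 g; LOI loss = 55.17 g; yield = 94.77%

Full float precision is held at all times. Intermediates are shown (rounded to 4 significant digits) between the steps; exactly one rounding goes into each reported number — all derived quantities (ignition loss, yield, the totals, glass mass, the four compositions) are re-derived in full precision using the weight values at 1000 g of glass, as they appear in the problem or the answer.
Oxide mass targets, per 1000 g frit:
  Al2O3: 1.655% × 1000 = 16.55 g
  ZnO: 15.50% × 1000 = 155.0 g
  Li2O: 3.939% × 1000 = 39.39 g
  SiO2: 78.91% × 1000 = 789.1 g
Oxide-by-oxide audit from the weights as reported, versus the basis set out (delivered sums recover each target exact up to rounding of places):
  Al2O3: 725.3·0.003000 + 86.59·0.1660 = 16.55 g (target 16.55 g)
  ZnO: 155.3·0.9980 = 155.0 g (target 155.0 g)
  Li2O: 86.59·0.04530 + 87.99·0.4031 = 39.39 g (target 39.39 g)
  SiO2: 725.3·0.9950 + 86.59·0.7785 = 789.1 g (target 789.1 g)
Mass balance on the glass: the batch minus its LOI: 1000 g (per-oxide target masses sum to 1000 g; against the stated basis, 1000 g — deltas are rounding alone).
Summing the batch: Σ batch = 1055 g; the LOI term Σ batch·LOI equals 55.17 g; yield: glass divided by total = 94.77%.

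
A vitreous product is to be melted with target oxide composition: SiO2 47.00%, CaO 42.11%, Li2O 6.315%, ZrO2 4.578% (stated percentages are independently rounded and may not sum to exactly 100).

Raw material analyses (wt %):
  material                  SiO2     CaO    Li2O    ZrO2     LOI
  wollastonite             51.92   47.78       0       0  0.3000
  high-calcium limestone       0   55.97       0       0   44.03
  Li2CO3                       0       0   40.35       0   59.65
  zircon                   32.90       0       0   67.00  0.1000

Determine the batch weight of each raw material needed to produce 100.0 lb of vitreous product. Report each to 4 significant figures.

Full float precision is carried end to end; working values are shown (rounded to four significant figures) in the printout. Each reported result is rounded just once — derived quantities, including yield, LOI, totals, the four compositions, net glass mass, are recomputed using the weight values at 100.0 lb of glass at exact precision, precisely as stated by the question or the answer.
Target oxide masses per 100.0 lb vitreous product:
  SiO2: 47.00% × 100.0 = 47.00 lb
  CaO: 42.11% × 100.0 = 42.11 lb
  Li2O: 6.315% × 100.0 = 6.315 lb
  ZrO2: 4.578% × 100.0 = 4.578 lb
Checking each oxide sum working from each reported weight, at the basis given (delivered sums recover each target up to rounding of the answer):
  SiO2: 86.19·0.5192 + 6.833·0.3290 = 47.00 lb (target 47.00 lb)
  CaO: 86.19·0.4778 + 1.655·0.5597 = 42.11 lb (target 42.11 lb)
  Li2O: 15.65·0.4035 = 6.315 lb (target 6.315 lb)
  ZrO2: 6.833·0.6700 = 4.578 lb (target 4.578 lb)
Glass-mass sanity pass: total charge less LOI = 100.0 lb (targets for the oxides total 100.0 lb; versus the stated basis of 100.0 lb — differing by rounding only).
Adding the batch up: Σ batch = 110.3 lb; LOI loss = Σ batch·LOI = 10.33 lb; yield: glass divided by total = 90.64%.

Batch per 100.0 lb vitreous product:
  wollastonite: 86.19 lb
  high-calcium limestone: 1.655 lb
  Li2CO3: 15.65 lb
  zircon: 6.833 lb
Total batch = 110.3 lb; LOI loss = 10.33 lb; yield = 90.64%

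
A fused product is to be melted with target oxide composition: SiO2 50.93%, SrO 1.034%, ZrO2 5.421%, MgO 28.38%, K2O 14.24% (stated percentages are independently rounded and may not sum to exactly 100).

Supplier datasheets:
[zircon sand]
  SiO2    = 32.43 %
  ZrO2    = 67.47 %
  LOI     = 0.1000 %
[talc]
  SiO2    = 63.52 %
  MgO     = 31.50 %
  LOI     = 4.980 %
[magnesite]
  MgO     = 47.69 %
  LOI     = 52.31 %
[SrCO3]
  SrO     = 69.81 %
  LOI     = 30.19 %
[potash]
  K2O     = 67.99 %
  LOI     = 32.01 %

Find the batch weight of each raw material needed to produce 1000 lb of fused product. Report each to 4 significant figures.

Batch per 1000 lb fused product:
  zircon sand: 80.35 lb
  talc: 760.8 lb
  magnesite: 92.59 lb
  SrCO3: 14.81 lb
  potash: 209.4 lb
Total batch = 1158 lb; LOI loss = 157.9 lb; yield = 86.36%

Values along the way are shown with 4-significant-digit rounding when written out. Full precision is carried in all steps. A single rounding yields each reported figure. The derived quantities (totals, the yield, ignition loss, glass mass, five oxide percentages) are re-derived from the batch weights on 1000 lb of glass at full precision as written in the problem or answer text.
Target oxide masses per 1000 lb fused product:
  SiO2: 50.93% × 1000 = 509.3 lb
  SrO: 1.034% × 1000 = 10.34 lb
  ZrO2: 5.421% × 1000 = 54.21 lb
  MgO: 28.38% × 1000 = 283.8 lb
  K2O: 14.24% × 1000 = 142.4 lb
Checking each oxide sum from the weights as reported, for the quoted basis mass (every target is met by its sum exact up to rounding of places):
  SiO2: 80.35·0.3243 + 760.8·0.6352 = 509.3 lb (target 509.3 lb)
  SrO: 14.81·0.6981 = 10.34 lb (target 10.34 lb)
  ZrO2: 80.35·0.6747 = 54.21 lb (target 54.21 lb)
  MgO: 760.8·0.3150 + 92.59·0.4769 = 283.8 lb (target 283.8 lb)
  K2O: 209.4·0.6799 = 142.4 lb (target 142.4 lb)
Glass-mass bookkeeping: Σ batch − LOI loss = 1000 lb (summing oxide targets gives 1000 lb; versus the stated basis of 1000 lb — gaps are rounding artifacts).
Batch grand total — Σ batch = 1158 lb; LOI loss = Σ batch·LOI = 157.9 lb; as yield: glass ÷ batch → 86.36%.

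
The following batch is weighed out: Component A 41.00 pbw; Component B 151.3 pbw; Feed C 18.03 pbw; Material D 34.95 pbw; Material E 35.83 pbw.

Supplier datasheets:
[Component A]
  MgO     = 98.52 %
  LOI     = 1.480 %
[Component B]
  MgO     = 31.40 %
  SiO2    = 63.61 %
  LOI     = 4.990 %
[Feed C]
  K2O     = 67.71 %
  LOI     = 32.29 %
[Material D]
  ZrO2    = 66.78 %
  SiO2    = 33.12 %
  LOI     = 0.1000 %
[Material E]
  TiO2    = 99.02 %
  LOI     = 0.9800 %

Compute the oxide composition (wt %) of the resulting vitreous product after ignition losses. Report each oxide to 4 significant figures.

Glass mass = 266.7 pbw (batch 281.1 − LOI 14.36).
Composition: MgO 32.95%, ZrO2 8.750%, SiO2 40.42%, K2O 4.577%, TiO2 13.30%

Every computation keeps full float precision in all steps; working values are printed rounded to 4 significant figures in the working; exactly one rounding goes into every reported result. All derived quantities (ignition loss, five oxide percentages, the totals, net glass mass, yield) are carried in full float precision from the batch weights at 266.7 pbw of glass exactly as shown in the problem or the answer.
Per-oxide mass from batch:
  MgO: 41.00·0.9852 + 151.3·0.3140 = 87.90 pbw
  ZrO2: 34.95·0.6678 = 23.34 pbw
  SiO2: 151.3·0.6361 + 34.95·0.3312 = 107.8 pbw
  K2O: 18.03·0.6771 = 12.21 pbw
  TiO2: 35.83·0.9902 = 35.48 pbw
LOI: 41.00·0.01480 + 151.3·0.04990 + 18.03·0.3229 + 34.95·0.001000 + 35.83·0.009800 = 14.36 pbw
The glass mass, total less LOI, = 281.1 − 14.36 = 266.7 pbw (matching Σ of the oxides)
each oxide over glass, ×100, is wt %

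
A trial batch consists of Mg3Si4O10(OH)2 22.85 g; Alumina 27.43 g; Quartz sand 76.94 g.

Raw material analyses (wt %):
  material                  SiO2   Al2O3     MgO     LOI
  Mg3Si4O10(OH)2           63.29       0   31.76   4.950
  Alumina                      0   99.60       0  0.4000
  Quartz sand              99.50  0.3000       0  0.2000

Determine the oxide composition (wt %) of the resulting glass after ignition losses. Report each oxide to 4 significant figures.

Glass mass = 125.8 g (batch 127.2 − LOI 1.395).
Composition: SiO2 72.34%, Al2O3 21.90%, MgO 5.768%

The working math keeps full float precision throughout — the intermediate values are shown with 4-significant-digit rounding on the page. Every reported result receives exactly one rounding; the derived quantities are carried from the batch weights per 125.8 g of glass at full precision (the three compositions, net glass mass, yield, ignition loss, the totals), as written in problem or answer.
Oxide masses out of the charge:
  SiO2: 22.85·0.6329 + 76.94·0.9950 = 91.02 g
  Al2O3: 27.43·0.9960 + 76.94·0.003000 = 27.55 g
  MgO: 22.85·0.3176 = 7.257 g
LOI: 22.85·0.04950 + 27.43·0.004000 + 76.94·0.002000 = 1.395 g
batch − LOI leaves glass = 127.2 − 1.395 = 125.8 g (= the summed oxide contributions)
oxide / glass × 100 gives the wt %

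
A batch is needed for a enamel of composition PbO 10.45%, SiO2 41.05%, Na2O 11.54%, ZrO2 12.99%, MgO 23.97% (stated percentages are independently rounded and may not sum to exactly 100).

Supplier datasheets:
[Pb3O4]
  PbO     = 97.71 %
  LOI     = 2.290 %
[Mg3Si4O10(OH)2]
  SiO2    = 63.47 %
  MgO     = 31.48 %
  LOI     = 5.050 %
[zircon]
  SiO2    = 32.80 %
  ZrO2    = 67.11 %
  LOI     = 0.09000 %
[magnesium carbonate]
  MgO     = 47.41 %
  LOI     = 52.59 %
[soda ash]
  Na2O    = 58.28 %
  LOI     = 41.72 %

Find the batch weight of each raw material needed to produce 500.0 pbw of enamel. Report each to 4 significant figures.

All arithmetic runs at full float precision at all times; mid-chain values are printed (rounded to 4 significant figures) as written. A single rounding yields every reported result — the derived quantities (totals, five oxide percentages, net glass mass, the yield, ignition loss) are carried from the weighed amounts per 500.0 pbw of glass in full float precision precisely as stated by the problem or answer text.
Target masses of each oxide per 500.0 pbw enamel:
  PbO: 10.45% × 500.0 = 52.25 pbw
  SiO2: 41.05% × 500.0 = 205.2 pbw
  Na2O: 11.54% × 500.0 = 57.70 pbw
  ZrO2: 12.99% × 500.0 = 64.95 pbw
  MgO: 23.97% × 500.0 = 119.8 pbw
Per-oxide balance check with the batch weights as given, on the stated basis (each sum matches its target mass exact up to rounding of places):
  PbO: 53.47·0.9771 = 52.25 pbw (target 52.25 pbw)
  SiO2: 273.4·0.6347 + 96.78·0.3280 = 205.3 pbw (target 205.2 pbw)
  Na2O: 99.00·0.5828 = 57.70 pbw (target 57.70 pbw)
  ZrO2: 96.78·0.6711 = 64.95 pbw (target 64.95 pbw)
  MgO: 273.4·0.3148 + 71.28·0.4741 = 119.9 pbw (target 119.8 pbw)
Glass-mass sanity pass: batch Σ − ignition loss = 500.0 pbw (oxide target masses add up to 500.0 pbw; with the basis standing at 500.0 pbw — differing by rounding only).
Batch grand total — Σ batch = 593.9 pbw; LOI removed, Σ of batch·LOI: 93.91 pbw; yield, glass over the total, = 84.19%.

Batch per 500.0 pbw enamel:
  Pb3O4: 53.47 pbw
  Mg3Si4O10(OH)2: 273.4 pbw
  zircon: 96.78 pbw
  magnesium carbonate: 71.28 pbw
  soda ash: 99.00 pbw
Total batch = 593.9 pbw; LOI loss = 93.91 pbw; yield = 84.19%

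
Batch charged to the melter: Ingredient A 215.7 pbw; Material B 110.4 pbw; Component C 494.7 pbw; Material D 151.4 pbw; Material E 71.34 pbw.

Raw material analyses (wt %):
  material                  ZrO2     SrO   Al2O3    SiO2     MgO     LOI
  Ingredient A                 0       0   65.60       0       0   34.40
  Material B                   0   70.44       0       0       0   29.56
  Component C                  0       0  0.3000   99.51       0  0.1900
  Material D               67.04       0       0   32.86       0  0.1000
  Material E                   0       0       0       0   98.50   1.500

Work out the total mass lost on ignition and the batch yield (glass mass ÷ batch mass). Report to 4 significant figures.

All internal work holds full precision in all steps — in-progress results appear (rounded to 4 significant digits) on the page. Every reported value carries a single rounding; derived quantities (the totals, the yield, glass mass, five oxide percentages, ignition loss) are computed from the batch weights for 934.5 pbw of glass at full precision as written in the problem or the answer.
Loss on ignition, line by line:
  Ingredient A: 215.7 × 0.3440 = 74.20 pbw
  Material B: 110.4 × 0.2956 = 32.63 pbw
  Component C: 494.7 × 0.001900 = 0.9399 pbw
  Material D: 151.4 × 0.001000 = 0.1514 pbw
  Material E: 71.34 × 0.01500 = 1.070 pbw
Total LOI = 109.0 pbw
Glass = batch − LOI = 1044 − 109.0 = 934.5 pbw

LOI loss = 109.0 pbw; glass = 934.5 pbw; yield = 89.56%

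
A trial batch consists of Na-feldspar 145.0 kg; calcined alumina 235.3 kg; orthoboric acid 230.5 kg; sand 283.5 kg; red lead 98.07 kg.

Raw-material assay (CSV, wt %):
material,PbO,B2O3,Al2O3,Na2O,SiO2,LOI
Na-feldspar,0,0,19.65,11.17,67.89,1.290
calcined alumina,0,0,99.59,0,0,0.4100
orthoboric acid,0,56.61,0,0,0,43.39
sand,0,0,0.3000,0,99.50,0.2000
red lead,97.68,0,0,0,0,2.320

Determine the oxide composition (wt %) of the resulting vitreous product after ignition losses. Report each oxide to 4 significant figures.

Glass mass = 886.7 kg (batch 992.4 − LOI 105.7).
Composition: PbO 10.80%, B2O3 14.72%, Al2O3 29.74%, Na2O 1.827%, SiO2 42.92%

The intermediate values are displayed (rounded to four significant digits) at each printed step. Exact precision is held in every operation; a single rounding yields each reported figure; all derived quantities (totals, five oxide percentages, ignition loss, net glass mass, yield) are re-derived from the batch weights at 886.7 kg of glass at full precision as quoted within the problem or the answer.
Mass of each oxide from the mix:
  PbO: 98.07·0.9768 = 95.79 kg
  B2O3: 230.5·0.5661 = 130.5 kg
  Al2O3: 145.0·0.1965 + 235.3·0.9959 + 283.5·0.003000 = 263.7 kg
  Na2O: 145.0·0.1117 = 16.20 kg
  SiO2: 145.0·0.6789 + 283.5·0.9950 = 380.5 kg
LOI: 145.0·0.01290 + 235.3·0.004100 + 230.5·0.4339 + 283.5·0.002000 + 98.07·0.02320 = 105.7 kg
Resulting glass, batch − LOI: 992.4 − 105.7 = 886.7 kg (matching Σ of the oxides)
each wt % is 100 × oxide ÷ glass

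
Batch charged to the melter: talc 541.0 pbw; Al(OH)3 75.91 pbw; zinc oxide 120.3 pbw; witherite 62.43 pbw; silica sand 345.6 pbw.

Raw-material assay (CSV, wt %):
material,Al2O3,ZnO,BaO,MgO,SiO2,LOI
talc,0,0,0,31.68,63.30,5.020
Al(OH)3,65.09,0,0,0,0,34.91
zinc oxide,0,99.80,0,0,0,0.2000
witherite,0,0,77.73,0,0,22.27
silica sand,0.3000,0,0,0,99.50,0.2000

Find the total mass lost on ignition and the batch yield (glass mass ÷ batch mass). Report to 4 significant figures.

LOI loss = 68.49 pbw; glass = 1077 pbw; yield = 94.02%

All internal work carries full precision in every operation — rounding to 4 significant figures extends to every mid-chain value as displayed; each reported result includes exactly one rounding. All derived quantities are rebuilt at full precision (glass mass, five oxide percentages, ignition loss, the yield, totals) from the batch weights per 1077 pbw of glass, as written in either problem or answer.
Loss on ignition, line by line:
  talc: 541.0 × 0.05020 = 27.16 pbw
  Al(OH)3: 75.91 × 0.3491 = 26.50 pbw
  zinc oxide: 120.3 × 0.002000 = 0.2406 pbw
  witherite: 62.43 × 0.2227 = 13.90 pbw
  silica sand: 345.6 × 0.002000 = 0.6912 pbw
Total LOI = 68.49 pbw
Glass = batch − LOI = 1145 − 68.49 = 1077 pbw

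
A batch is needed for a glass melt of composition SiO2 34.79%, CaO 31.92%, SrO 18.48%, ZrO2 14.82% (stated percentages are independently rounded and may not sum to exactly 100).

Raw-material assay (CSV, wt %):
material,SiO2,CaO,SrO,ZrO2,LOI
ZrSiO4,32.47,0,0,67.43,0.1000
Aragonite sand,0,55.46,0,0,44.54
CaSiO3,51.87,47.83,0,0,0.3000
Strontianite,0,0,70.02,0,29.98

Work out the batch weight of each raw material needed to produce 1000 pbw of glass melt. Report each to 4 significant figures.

Batch per 1000 pbw glass melt:
  ZrSiO4: 219.8 pbw
  Aragonite sand: 115.8 pbw
  CaSiO3: 533.1 pbw
  Strontianite: 263.9 pbw
Total batch = 1133 pbw; LOI loss = 132.5 pbw; yield = 88.30%

Full float precision is held throughout — the intermediate values are shown (rounded to 4 significant digits) in the printout; every reported result takes a single rounding — all derived quantities, which include totals, ignition loss, net glass mass, the four compositions, yield, are carried at full float precision, precisely as stated by the problem or answer text, from the batch weights for 1000 pbw of glass.
Target masses of each oxide per 1000 pbw glass melt:
  SiO2: 34.79% × 1000 = 347.9 pbw
  CaO: 31.92% × 1000 = 319.2 pbw
  SrO: 18.48% × 1000 = 184.8 pbw
  ZrO2: 14.82% × 1000 = 148.2 pbw
A balance pass over the oxides, from the weights as reported, for the quoted basis mass (sum by sum, the targets are met up to rounding of the answer):
  SiO2: 219.8·0.3247 + 533.1·0.5187 = 347.9 pbw (target 347.9 pbw)
  CaO: 115.8·0.5546 + 533.1·0.4783 = 319.2 pbw (target 319.2 pbw)
  SrO: 263.9·0.7002 = 184.8 pbw (target 184.8 pbw)
  ZrO2: 219.8·0.6743 = 148.2 pbw (target 148.2 pbw)
Glass-mass bookkeeping: total batch − LOI = 1000 pbw (per-oxide target masses sum to 1000 pbw; stated basis 1000 pbw — a pure rounding effect).
Whole-batch sum: Σ batch = 1133 pbw; LOI removed, Σ of batch·LOI: 132.5 pbw; yield, glass over the total, = 88.30%.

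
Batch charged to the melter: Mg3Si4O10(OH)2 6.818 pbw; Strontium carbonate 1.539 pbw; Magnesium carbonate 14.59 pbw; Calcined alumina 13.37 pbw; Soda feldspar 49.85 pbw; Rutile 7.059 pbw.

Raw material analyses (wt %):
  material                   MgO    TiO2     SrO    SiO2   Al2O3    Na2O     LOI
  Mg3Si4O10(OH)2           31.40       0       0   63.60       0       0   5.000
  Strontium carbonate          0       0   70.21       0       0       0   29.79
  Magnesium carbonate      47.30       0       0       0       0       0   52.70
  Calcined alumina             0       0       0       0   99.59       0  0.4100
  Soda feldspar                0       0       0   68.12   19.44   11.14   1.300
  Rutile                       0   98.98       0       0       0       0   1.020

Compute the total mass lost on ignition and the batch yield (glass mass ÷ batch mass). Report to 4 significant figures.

Mid-chain values are shown with 4-significant-digit rounding alongside each step. All arithmetic maintains full float precision from start to finish. Each reported number is rounded exactly once — the derived quantities (the yield, totals, the six compositions, ignition loss, net glass mass) are recomputed from the weighed amounts for 83.96 pbw of glass in full float precision as they appear in problem or answer.
LOI of each material in turn:
  Mg3Si4O10(OH)2: 6.818 × 0.05000 = 0.3409 pbw
  Strontium carbonate: 1.539 × 0.2979 = 0.4585 pbw
  Magnesium carbonate: 14.59 × 0.5270 = 7.689 pbw
  Calcined alumina: 13.37 × 0.004100 = 0.05482 pbw
  Soda feldspar: 49.85 × 0.01300 = 0.6481 pbw
  Rutile: 7.059 × 0.01020 = 0.07200 pbw
Total LOI = 9.263 pbw
Glass = batch − LOI = 93.23 − 9.263 = 83.96 pbw

LOI loss = 9.263 pbw; glass = 83.96 pbw; yield = 90.06%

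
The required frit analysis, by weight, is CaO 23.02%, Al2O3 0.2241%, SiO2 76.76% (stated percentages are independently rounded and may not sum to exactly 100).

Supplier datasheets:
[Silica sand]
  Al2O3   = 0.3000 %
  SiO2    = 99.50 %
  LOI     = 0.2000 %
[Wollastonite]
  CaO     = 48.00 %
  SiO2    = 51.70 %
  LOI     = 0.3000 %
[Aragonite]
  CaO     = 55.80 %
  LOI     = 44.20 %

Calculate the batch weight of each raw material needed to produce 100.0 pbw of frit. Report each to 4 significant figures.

The whole derivation maintains full float precision at every stage; mid-chain values are shown rounded to 4 significant figures — exactly one rounding lands on every reported number. Derived quantities are computed from the batch weights on 100.0 pbw of glass in exact precision (the yield, totals, glass mass, three oxide percentages, ignition loss) precisely as stated by question or answer.
Target masses of each oxide per 100.0 pbw frit:
  CaO: 23.02% × 100.0 = 23.02 pbw
  Al2O3: 0.2241% × 100.0 = 0.2241 pbw
  SiO2: 76.76% × 100.0 = 76.76 pbw
Checking each oxide sum with the batch weights as given, versus the basis set out (each sum matches its target mass up to rounding of the answer):
  CaO: 4.707·0.4800 + 37.21·0.5580 = 23.02 pbw (target 23.02 pbw)
  Al2O3: 74.70·0.003000 = 0.2241 pbw (target 0.2241 pbw)
  SiO2: 74.70·0.9950 + 4.707·0.5170 = 76.76 pbw (target 76.76 pbw)
Glass mass check: whole batch net of LOI = 100.0 pbw (targets for the oxides total 100.0 pbw; stated basis 100.0 pbw — any gap is answer rounding).
Total batch = Σ batch = 116.6 pbw; LOI loss = Σ batch·LOI = 16.61 pbw; yield, glass over the total, = 85.76%.

Batch per 100.0 pbw frit:
  Silica sand: 74.70 pbw
  Wollastonite: 4.707 pbw
  Aragonite: 37.21 pbw
Total batch = 116.6 pbw; LOI loss = 16.61 pbw; yield = 85.76%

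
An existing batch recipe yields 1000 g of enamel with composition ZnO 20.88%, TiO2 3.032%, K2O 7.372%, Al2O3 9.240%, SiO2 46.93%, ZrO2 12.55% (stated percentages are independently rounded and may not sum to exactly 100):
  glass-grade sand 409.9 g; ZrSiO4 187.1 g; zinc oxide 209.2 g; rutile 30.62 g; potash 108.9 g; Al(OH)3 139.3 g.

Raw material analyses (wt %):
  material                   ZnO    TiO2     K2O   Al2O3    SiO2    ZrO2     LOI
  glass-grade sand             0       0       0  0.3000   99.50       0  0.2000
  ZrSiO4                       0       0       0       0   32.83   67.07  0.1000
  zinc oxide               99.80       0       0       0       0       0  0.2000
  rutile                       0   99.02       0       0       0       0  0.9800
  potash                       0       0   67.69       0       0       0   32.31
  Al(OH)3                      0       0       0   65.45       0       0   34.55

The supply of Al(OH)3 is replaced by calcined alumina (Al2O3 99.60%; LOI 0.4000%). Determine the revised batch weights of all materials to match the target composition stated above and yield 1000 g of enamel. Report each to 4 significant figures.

Intermediates are displayed, rounded to four significant digits, alongside each step. The working math keeps exact precision from start to finish; each reported number carries a single rounding. All derived quantities are carried using the weight values at 1000 g of glass in full precision (glass mass, the six compositions, ignition loss, the yield, the totals) as quoted within the question or the answer.
Target oxide masses per 1000 g enamel:
  ZnO: 20.88% × 1000 = 208.8 g
  TiO2: 3.032% × 1000 = 30.32 g
  K2O: 7.372% × 1000 = 73.72 g
  Al2O3: 9.240% × 1000 = 92.40 g
  SiO2: 46.93% × 1000 = 469.3 g
  ZrO2: 12.55% × 1000 = 125.5 g
Mass-balance tally per oxide given the weights on record, against the basis in use (oxide sums agree with the targets net of answer rounding effects):
  ZnO: 209.2·0.9980 = 208.8 g (target 208.8 g)
  TiO2: 30.62·0.9902 = 30.32 g (target 30.32 g)
  K2O: 108.9·0.6769 = 73.71 g (target 73.72 g)
  Al2O3: 409.9·0.003000 + 91.54·0.9960 = 92.40 g (target 92.40 g)
  SiO2: 409.9·0.9950 + 187.1·0.3283 = 469.3 g (target 469.3 g)
  ZrO2: 187.1·0.6707 = 125.5 g (target 125.5 g)
Glass mass check: Σ batch − LOI loss = 1000 g (the Σ of target masses is 1000 g; stated basis 1000 g — deltas are rounding alone).
Total batch = Σ batch = 1037 g; LOI loss = Σ batch·LOI = 37.28 g; yield: glass divided by total = 96.41%.

Revised batch per 1000 g enamel:
  glass-grade sand: 409.9 g
  ZrSiO4: 187.1 g
  zinc oxide: 209.2 g
  rutile: 30.62 g
  potash: 108.9 g
  calcined alumina: 91.54 g
Total batch = 1037 g; LOI loss = 37.28 g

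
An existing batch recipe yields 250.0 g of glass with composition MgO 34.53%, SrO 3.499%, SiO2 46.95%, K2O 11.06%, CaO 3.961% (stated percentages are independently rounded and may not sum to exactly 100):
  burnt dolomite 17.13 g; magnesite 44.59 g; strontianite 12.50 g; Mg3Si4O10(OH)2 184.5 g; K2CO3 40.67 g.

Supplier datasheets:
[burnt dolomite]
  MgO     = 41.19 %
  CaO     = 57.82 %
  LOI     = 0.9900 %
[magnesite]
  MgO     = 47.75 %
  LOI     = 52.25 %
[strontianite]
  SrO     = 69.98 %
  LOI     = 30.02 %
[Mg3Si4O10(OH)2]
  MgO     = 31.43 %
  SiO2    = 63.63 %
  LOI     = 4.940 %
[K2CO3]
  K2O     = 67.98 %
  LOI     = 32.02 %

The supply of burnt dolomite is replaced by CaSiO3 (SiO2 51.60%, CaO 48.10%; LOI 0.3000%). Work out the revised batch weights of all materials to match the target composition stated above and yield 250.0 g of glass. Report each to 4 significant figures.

All internal work holds full float precision at all times — in-progress results are rounded off to 4 significant figures when quoted. Exactly one rounding goes into each reported value. All derived quantities (five oxide percentages, glass mass, the yield, LOI, totals) are computed from the weighed amounts on 250.0 g of glass in exact precision, as given in the problem or answer text.
Per-oxide target masses for 250.0 g glass:
  MgO: 34.53% × 250.0 = 86.32 g
  SrO: 3.499% × 250.0 = 8.748 g
  SiO2: 46.95% × 250.0 = 117.4 g
  K2O: 11.06% × 250.0 = 27.65 g
  CaO: 3.961% × 250.0 = 9.902 g
Oxide-by-oxide audit with the batch weights as given, against the basis in use (oxide sums agree with the targets within answer rounding):
  MgO: 70.36·0.4775 + 167.8·0.3143 = 86.34 g (target 86.32 g)
  SrO: 12.50·0.6998 = 8.748 g (target 8.748 g)
  SiO2: 20.59·0.5160 + 167.8·0.6363 = 117.4 g (target 117.4 g)
  K2O: 40.67·0.6798 = 27.65 g (target 27.65 g)
  CaO: 20.59·0.4810 = 9.904 g (target 9.902 g)
Glass-mass closure: Σ batch − LOI loss = 250.0 g (the targets, summed, come to 250.0 g; stated basis 250.0 g — gaps are rounding artifacts).
Summing the batch: Σ batch = 311.9 g; the LOI term Σ batch·LOI equals 61.89 g; glass ÷ batch gives a yield of 80.16%.

Revised batch per 250.0 g glass:
  CaSiO3: 20.59 g
  magnesite: 70.36 g
  strontianite: 12.50 g
  Mg3Si4O10(OH)2: 167.8 g
  K2CO3: 40.67 g
Total batch = 311.9 g; LOI loss = 61.89 g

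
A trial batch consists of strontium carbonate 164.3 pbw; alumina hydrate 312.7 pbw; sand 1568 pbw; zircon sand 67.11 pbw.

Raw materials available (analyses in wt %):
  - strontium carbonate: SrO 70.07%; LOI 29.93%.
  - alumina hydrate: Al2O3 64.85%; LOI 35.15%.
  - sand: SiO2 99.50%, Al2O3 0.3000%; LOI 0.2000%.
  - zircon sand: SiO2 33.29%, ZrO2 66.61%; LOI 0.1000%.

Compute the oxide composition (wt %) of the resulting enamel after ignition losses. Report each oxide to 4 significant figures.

In-progress results are displayed (rounded to four significant digits) within the worked lines; all arithmetic runs at exact precision in all steps; each reported number is rounded just once — all derived quantities (totals, LOI, the yield, glass mass, the four compositions) are recomputed from the weighed amounts for 1950 pbw of glass in full float precision, precisely as stated by the question or the answer.
Oxide masses out of the charge:
  SrO: 164.3·0.7007 = 115.1 pbw
  SiO2: 1568·0.9950 + 67.11·0.3329 = 1583 pbw
  ZrO2: 67.11·0.6661 = 44.70 pbw
  Al2O3: 312.7·0.6485 + 1568·0.003000 = 207.5 pbw
LOI: 164.3·0.2993 + 312.7·0.3515 + 1568·0.002000 + 67.11·0.001000 = 162.3 pbw
Glass = total batch minus LOI = 2112 − 162.3 = 1950 pbw (matching Σ of the oxides)
oxide / glass × 100 gives the wt %

Glass mass = 1950 pbw (batch 2112 − LOI 162.3).
Composition: SrO 5.904%, SiO2 81.16%, ZrO2 2.293%, Al2O3 10.64%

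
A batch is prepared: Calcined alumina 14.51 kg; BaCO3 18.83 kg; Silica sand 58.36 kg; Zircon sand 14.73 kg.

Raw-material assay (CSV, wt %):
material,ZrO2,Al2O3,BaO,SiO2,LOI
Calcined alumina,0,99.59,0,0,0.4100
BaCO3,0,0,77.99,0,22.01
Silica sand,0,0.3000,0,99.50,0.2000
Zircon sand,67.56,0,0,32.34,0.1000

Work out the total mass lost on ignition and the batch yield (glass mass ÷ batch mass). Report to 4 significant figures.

The intermediate values appear (rounded to four significant figures) in the printout. Exact precision is kept in every operation. A single rounding completes each reported result. All derived quantities are re-derived in exact precision (the yield, totals, net glass mass, ignition loss, the four compositions) starting from the weights on 102.1 kg of glass, exactly as printed in the problem or the answer.
Material-by-material LOI:
  Calcined alumina: 14.51 × 0.004100 = 0.05949 kg
  BaCO3: 18.83 × 0.2201 = 4.144 kg
  Silica sand: 58.36 × 0.002000 = 0.1167 kg
  Zircon sand: 14.73 × 0.001000 = 0.01473 kg
Total LOI = 4.335 kg
Glass = batch − LOI = 106.4 − 4.335 = 102.1 kg

LOI loss = 4.335 kg; glass = 102.1 kg; yield = 95.93%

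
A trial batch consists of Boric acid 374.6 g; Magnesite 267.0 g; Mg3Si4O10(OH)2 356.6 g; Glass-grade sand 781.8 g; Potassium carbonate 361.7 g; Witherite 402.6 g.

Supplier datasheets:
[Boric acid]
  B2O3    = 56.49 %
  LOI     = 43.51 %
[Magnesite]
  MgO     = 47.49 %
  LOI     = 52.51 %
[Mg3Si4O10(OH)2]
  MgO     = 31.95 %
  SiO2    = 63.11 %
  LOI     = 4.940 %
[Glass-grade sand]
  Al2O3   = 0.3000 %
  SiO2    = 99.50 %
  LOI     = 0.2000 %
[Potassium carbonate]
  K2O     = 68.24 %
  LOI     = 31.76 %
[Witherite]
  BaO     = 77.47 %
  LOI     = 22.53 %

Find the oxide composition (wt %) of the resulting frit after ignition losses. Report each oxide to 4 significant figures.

Each numeric step maintains full precision all the way through. The intermediate values are displayed, with 4-significant-digit rounding, as written — each reported value undergoes a single rounding; the derived quantities are recomputed at full float precision (LOI, the six compositions, totals, glass mass, the yield) using the weight values per 2016 g of glass precisely as stated by the question or the answer.
Oxide-by-oxide delivered mass:
  K2O: 361.7·0.6824 = 246.8 g
  B2O3: 374.6·0.5649 = 211.6 g
  BaO: 402.6·0.7747 = 311.9 g
  MgO: 267.0·0.4749 + 356.6·0.3195 = 240.7 g
  Al2O3: 781.8·0.003000 = 2.345 g
  SiO2: 356.6·0.6311 + 781.8·0.9950 = 1003 g
LOI: 374.6·0.4351 + 267.0·0.5251 + 356.6·0.04940 + 781.8·0.002000 + 361.7·0.3176 + 402.6·0.2253 = 528.0 g
Resulting glass, batch − LOI: 2544 − 528.0 = 2016 g (matching Σ of the oxides)
percent share: oxide ÷ glass, ×100

Glass mass = 2016 g (batch 2544 − LOI 528.0).
Composition: K2O 12.24%, B2O3 10.49%, BaO 15.47%, MgO 11.94%, Al2O3 0.1163%, SiO2 49.74%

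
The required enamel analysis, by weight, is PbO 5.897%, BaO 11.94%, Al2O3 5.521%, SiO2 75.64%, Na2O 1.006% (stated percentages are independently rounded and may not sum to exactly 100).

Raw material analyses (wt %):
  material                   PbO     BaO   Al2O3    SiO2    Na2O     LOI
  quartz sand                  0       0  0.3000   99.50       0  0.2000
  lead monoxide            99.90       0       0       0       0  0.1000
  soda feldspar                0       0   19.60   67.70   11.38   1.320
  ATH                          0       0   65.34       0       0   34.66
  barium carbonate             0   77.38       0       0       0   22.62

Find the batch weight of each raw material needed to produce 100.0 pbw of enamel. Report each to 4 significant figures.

Working values are displayed rounded to 4 significant figures in the working. The working math maintains full float precision in every operation — every reported value is rounded once only — all derived quantities are re-derived starting from the weights at 100.0 pbw of glass at full precision (the yield, net glass mass, LOI, the totals, five oxide percentages) as written in either problem or answer.
Oxide-by-oxide targets in 100.0 pbw enamel:
  PbO: 5.897% × 100.0 = 5.897 pbw
  BaO: 11.94% × 100.0 = 11.94 pbw
  Al2O3: 5.521% × 100.0 = 5.521 pbw
  SiO2: 75.64% × 100.0 = 75.64 pbw
  Na2O: 1.006% × 100.0 = 1.006 pbw
Checking each oxide sum given the weights on record, versus the basis set out (summed amounts equal target values given rounding of the digits):
  PbO: 5.903·0.9990 = 5.897 pbw (target 5.897 pbw)
  BaO: 15.43·0.7738 = 11.94 pbw (target 11.94 pbw)
  Al2O3: 70.01·0.003000 + 8.840·0.1960 + 5.476·0.6534 = 5.521 pbw (target 5.521 pbw)
  SiO2: 70.01·0.9950 + 8.840·0.6770 = 75.64 pbw (target 75.64 pbw)
  Na2O: 8.840·0.1138 = 1.006 pbw (target 1.006 pbw)
Glass-mass closure: total batch − LOI = 100.0 pbw (the targets, summed, come to 100.0 pbw; against the stated basis, 100.0 pbw — deltas are rounding alone).
Batch grand total — Σ batch = 105.7 pbw; ignition loss, Σ(batch × LOI) = 5.651 pbw; yield = glass ÷ total batch = 94.65%.

Batch per 100.0 pbw enamel:
  quartz sand: 70.01 pbw
  lead monoxide: 5.903 pbw
  soda feldspar: 8.840 pbw
  ATH: 5.476 pbw
  barium carbonate: 15.43 pbw
Total batch = 105.7 pbw; LOI loss = 5.651 pbw; yield = 94.65%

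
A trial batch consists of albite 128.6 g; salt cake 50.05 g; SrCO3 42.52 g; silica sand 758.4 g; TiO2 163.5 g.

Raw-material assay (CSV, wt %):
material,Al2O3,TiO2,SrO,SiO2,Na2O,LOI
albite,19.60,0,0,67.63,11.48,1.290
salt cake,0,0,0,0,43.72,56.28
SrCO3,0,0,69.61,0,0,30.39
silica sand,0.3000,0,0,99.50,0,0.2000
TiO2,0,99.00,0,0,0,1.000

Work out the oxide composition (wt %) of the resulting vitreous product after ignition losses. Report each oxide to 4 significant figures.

Intermediates are printed rounded to four significant figures between the steps — each numeric step maintains exact precision throughout. Every reported figure takes a single rounding; derived quantities (LOI, the yield, the totals, five oxide percentages, net glass mass) are computed using the weight values for 1097 g of glass at full float precision as quoted within problem or answer.
Per-oxide mass from batch:
  Al2O3: 128.6·0.1960 + 758.4·0.003000 = 27.48 g
  TiO2: 163.5·0.9900 = 161.9 g
  SrO: 42.52·0.6961 = 29.60 g
  SiO2: 128.6·0.6763 + 758.4·0.9950 = 841.6 g
  Na2O: 128.6·0.1148 + 50.05·0.4372 = 36.65 g
LOI: 128.6·0.01290 + 50.05·0.5628 + 42.52·0.3039 + 758.4·0.002000 + 163.5·0.01000 = 45.90 g
Glass mass = batch − LOI = 1143 − 45.90 = 1097 g (matching Σ of the oxides)
percent share: oxide ÷ glass, ×100

Glass mass = 1097 g (batch 1143 − LOI 45.90).
Composition: Al2O3 2.505%, TiO2 14.75%, SrO 2.698%, SiO2 76.70%, Na2O 3.340%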